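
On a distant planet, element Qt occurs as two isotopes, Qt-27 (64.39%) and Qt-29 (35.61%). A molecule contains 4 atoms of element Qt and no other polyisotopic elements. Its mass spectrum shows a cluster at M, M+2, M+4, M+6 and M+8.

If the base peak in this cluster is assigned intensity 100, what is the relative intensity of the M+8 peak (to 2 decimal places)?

4.23

(0.6439 + 0.3561)^4 gives M 0.1719, M+2 0.3803, M+4 0.3155, M+6 0.1163, M+8 0.0161; the largest is M+2.
P(M+2) = C(4,1) × 0.6439^3 × 0.3561^1 = 4 × 0.26696558 × 0.3561 = 0.380266 (base)
P(M+8) = C(4,4) × 0.6439^0 × 0.3561^4 = 1 × 1.0000 × 0.01608007 = 0.016080
Relative intensity = 0.016080 / 0.380266 × 100 = 4.23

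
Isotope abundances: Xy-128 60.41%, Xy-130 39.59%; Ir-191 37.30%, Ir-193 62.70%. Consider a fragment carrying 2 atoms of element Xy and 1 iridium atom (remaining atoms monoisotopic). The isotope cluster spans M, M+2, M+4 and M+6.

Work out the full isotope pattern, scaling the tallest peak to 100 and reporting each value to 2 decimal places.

Element Xy pattern (n=2): 0.36493681 : 0.47832638 : 0.15673681
Iridium pattern (n=1): 0.3730 : 0.6270
Convolve the two distributions (both contribute in 2-u steps):
  M: 0.36493681×0.3730 = 0.136121
  M+2: 0.36493681×0.6270 + 0.47832638×0.3730 = 0.407231
  M+4: 0.47832638×0.6270 + 0.15673681×0.3730 = 0.358373
  M+6: 0.15673681×0.6270 = 0.098274
Scale to base peak (0.407231) = 100: 33.43 : 100.00 : 88.00 : 24.13

33.43 : 100.00 : 88.00 : 24.13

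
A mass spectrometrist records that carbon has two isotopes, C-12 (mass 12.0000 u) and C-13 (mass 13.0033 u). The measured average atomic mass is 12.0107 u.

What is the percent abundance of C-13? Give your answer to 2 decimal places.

Writing the weighted mean with unknown fraction x of C-12:
12.0000·x + 13.0033·(1 − x) = 12.0107
(12.0000 − 13.0033)·x = 12.0107 − 13.0033
x = -0.9926 / -1.0033 = 0.98934 → 98.93% C-12, 1.07% C-13.

1.07%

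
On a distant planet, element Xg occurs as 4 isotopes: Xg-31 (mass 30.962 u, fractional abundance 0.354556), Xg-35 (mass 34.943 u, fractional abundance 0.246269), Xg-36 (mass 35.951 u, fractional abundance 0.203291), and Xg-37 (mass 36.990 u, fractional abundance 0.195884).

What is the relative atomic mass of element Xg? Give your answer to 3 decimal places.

34.137 u

Ar = Σ fᵢ·mᵢ = 0.354556 × 30.962 + 0.246269 × 34.943 + 0.203291 × 35.951 + 0.195884 × 36.990
= 10.9778 + 8.6054 + 7.3085 + 7.2457 = 34.1374 u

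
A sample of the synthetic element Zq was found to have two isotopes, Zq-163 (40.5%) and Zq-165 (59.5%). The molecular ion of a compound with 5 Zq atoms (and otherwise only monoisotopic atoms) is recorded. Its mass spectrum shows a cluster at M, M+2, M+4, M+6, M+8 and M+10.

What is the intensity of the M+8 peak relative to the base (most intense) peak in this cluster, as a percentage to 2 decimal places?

Term probabilities: M 0.0109, M+2 0.0800, M+4 0.2352, M+6 0.3455, M+8 0.2538, M+10 0.0746. Base peak = M+6.
P(M+6) = C(5,3) × 0.405^2 × 0.595^3 = 10 × 0.164025 × 0.21064487 = 0.345510 (base)
P(M+8) = C(5,4) × 0.405^1 × 0.595^4 = 5 × 0.4050 × 0.1253337 = 0.253801
Relative intensity = 0.253801 / 0.345510 × 100 = 73.46

73.46%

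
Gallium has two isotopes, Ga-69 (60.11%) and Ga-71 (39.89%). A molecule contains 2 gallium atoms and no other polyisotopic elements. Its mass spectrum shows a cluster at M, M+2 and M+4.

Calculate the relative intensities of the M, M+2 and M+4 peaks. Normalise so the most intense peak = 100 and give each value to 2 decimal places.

75.34 : 100.00 : 33.18

Expanding (0.6011 + 0.3989)^2:
P(M) = 0.6011^2 = 0.361321
P(M+2) = 2 × 0.6011^1 × 0.3989^1 = 0.479558
P(M+4) = 0.3989^2 = 0.159121
The M+2 peak is largest (0.479558); scaling to 100 gives 75.34 : 100.00 : 33.18.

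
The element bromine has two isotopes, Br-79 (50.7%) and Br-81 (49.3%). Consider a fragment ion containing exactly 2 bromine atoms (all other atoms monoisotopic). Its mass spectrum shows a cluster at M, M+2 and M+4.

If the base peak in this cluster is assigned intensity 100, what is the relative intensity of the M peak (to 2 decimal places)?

Term probabilities: M 0.2570, M+2 0.4999, M+4 0.2430. Base peak = M+2.
P(M+2) = C(2,1) × 0.507^1 × 0.493^1 = 2 × 0.5070 × 0.4930 = 0.499902 (base)
P(M) = C(2,0) × 0.507^2 × 0.493^0 = 1 × 0.257049 × 1.0000 = 0.257049
Relative intensity = 0.257049 / 0.499902 × 100 = 51.42

51.42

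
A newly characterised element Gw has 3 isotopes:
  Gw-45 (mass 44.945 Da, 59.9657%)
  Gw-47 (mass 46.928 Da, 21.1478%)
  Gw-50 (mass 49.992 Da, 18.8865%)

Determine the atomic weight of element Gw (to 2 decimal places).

The abundance-weighted mean is 0.599657 × 44.945 + 0.211478 × 46.928 + 0.188865 × 49.992
= 26.9516 + 9.9242 + 9.4417 = 46.3175 Da

46.32 Da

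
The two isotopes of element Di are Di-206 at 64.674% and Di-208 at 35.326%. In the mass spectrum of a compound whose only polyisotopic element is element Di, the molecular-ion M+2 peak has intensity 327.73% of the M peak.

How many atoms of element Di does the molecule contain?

With n Di atoms, P(M+2)/P(M) = C(n,1)·p^(n−1)q / p^n = n·q/p = n · 0.35326/0.64674.
n = 3.2773 × 0.64674/0.35326 = 6.00 ≈ 6

6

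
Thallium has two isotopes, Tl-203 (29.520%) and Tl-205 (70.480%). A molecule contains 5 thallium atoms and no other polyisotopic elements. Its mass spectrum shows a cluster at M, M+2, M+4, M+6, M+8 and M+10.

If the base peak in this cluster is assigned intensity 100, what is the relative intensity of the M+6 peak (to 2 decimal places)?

83.77

(0.29520 + 0.70480)^5 gives M 0.0022, M+2 0.0268, M+4 0.1278, M+6 0.3051, M+8 0.3642, M+10 0.1739; the largest is M+8.
P(M+8) = C(5,4) × 0.29520^1 × 0.70480^4 = 5 × 0.2952 × 0.24675365 = 0.364208 (base)
P(M+6) = C(5,3) × 0.29520^2 × 0.70480^3 = 10 × 0.08714304 × 0.35010449 = 0.305092
Relative intensity = 0.305092 / 0.364208 × 100 = 83.77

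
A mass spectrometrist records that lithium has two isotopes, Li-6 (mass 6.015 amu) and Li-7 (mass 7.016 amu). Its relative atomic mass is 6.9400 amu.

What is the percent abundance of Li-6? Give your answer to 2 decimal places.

7.59%

With x = fraction of Li-6 (so Li-7 is 1 − x):
6.015·x + 7.016·(1 − x) = 6.9400
(6.015 − 7.016)·x = 6.9400 − 7.016
x = -0.0760 / -1.001 = 0.07592 → 7.59% Li-6, 92.41% Li-7.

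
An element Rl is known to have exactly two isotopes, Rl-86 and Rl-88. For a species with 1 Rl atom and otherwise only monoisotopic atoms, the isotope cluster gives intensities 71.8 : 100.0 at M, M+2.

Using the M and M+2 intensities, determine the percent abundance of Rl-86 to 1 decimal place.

Write p for the Rl-86 fraction. I(M+2)/I(M) = [C(1,1)·p^0·(1−p)] / p^1 = 1·(1−p)/p = 100.0/71.8 = 1.3928
(1−p)/p = 1.3928/1 = 1.3928  ⇒  p = 1/(1 + 1.3928) = 0.4179
Rl-86: 41.8%, Rl-88: 58.2%.

41.8%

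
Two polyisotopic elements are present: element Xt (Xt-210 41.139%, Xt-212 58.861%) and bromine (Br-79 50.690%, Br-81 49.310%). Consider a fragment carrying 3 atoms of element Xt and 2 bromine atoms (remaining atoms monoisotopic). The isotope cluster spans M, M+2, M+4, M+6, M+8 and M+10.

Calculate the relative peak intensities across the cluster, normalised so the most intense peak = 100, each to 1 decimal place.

5.3 : 32.9 : 81.5 : 100.0 : 60.8 : 14.6

Element Xt pattern (n=3): 0.06962436 : 0.29885213 : 0.42759268 : 0.20393084
Bromine pattern (n=2): 0.25694761 : 0.49990478 : 0.24314761
Convolve the two distributions (both contribute in 2-u steps):
  M: 0.06962436×0.25694761 = 0.017890
  M+2: 0.06962436×0.49990478 + 0.29885213×0.25694761 = 0.111595
  M+4: 0.06962436×0.24314761 + 0.29885213×0.49990478 + 0.42759268×0.25694761 = 0.276196
  M+6: 0.29885213×0.24314761 + 0.42759268×0.49990478 + 0.20393084×0.25694761 = 0.338820
  M+8: 0.42759268×0.24314761 + 0.20393084×0.49990478 = 0.205914
  M+10: 0.20393084×0.24314761 = 0.049585
Scale to base peak (0.338820) = 100: 5.3 : 32.9 : 81.5 : 100.0 : 60.8 : 14.6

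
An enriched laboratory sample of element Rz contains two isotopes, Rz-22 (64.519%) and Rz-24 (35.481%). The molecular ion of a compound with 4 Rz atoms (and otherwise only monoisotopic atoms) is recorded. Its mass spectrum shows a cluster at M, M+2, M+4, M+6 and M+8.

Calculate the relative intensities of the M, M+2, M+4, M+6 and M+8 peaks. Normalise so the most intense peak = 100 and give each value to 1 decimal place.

45.5 : 100.0 : 82.5 : 30.2 : 4.2

The 4 Rz atoms are independent, so intensities follow the terms of (0.64519 + 0.35481)^4.
P(M) = 0.64519^4 = 0.173281
P(M+2) = 4 × 0.64519^3 × 0.35481^1 = 0.381170
P(M+4) = 6 × 0.64519^2 × 0.35481^2 = 0.314426
P(M+6) = 4 × 0.64519^1 × 0.35481^3 = 0.115275
P(M+8) = 0.35481^4 = 0.015848
The M+2 peak is largest (0.381170); scaling to 100 gives 45.5 : 100.0 : 82.5 : 30.2 : 4.2.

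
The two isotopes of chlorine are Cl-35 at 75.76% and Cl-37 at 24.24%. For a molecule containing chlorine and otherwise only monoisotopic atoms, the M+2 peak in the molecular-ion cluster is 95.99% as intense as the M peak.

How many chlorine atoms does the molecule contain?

3

For n independent Cl atoms, I(M+2)/I(M) = n · (abundance Cl-37) / (abundance Cl-35) = n · 0.2424/0.7576.
n = 0.9599 × 0.7576/0.2424 = 3.00 ≈ 3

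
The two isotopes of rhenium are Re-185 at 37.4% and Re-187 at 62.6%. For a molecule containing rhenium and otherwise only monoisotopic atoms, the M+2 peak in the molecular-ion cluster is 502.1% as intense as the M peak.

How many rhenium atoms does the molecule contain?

For n independent Re atoms, I(M+2)/I(M) = n · (abundance Re-187) / (abundance Re-185) = n · 0.626/0.374.
n = 5.021 × 0.374/0.626 = 3.00 ≈ 3

3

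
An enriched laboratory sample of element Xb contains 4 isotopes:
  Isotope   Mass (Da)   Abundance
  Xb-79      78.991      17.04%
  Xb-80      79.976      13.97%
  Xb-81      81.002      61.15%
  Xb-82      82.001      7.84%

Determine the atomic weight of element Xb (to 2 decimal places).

80.59 Da

Average mass = Σ (abundance × isotope mass) = 0.1704 × 78.991 + 0.1397 × 79.976 + 0.6115 × 81.002 + 0.0784 × 82.001
= 13.4601 + 11.1726 + 49.5327 + 6.4289 = 80.5943 Da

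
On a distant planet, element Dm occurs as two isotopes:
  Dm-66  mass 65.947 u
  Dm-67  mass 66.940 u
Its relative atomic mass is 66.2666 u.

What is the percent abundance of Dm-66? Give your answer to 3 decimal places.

67.815%

With x = fraction of Dm-66 (so Dm-67 is 1 − x):
65.947·x + 66.940·(1 − x) = 66.2666
(65.947 − 66.940)·x = 66.2666 − 66.940
x = -0.6734 / -0.993 = 0.67815 → 67.815% Dm-66, 32.185% Dm-67.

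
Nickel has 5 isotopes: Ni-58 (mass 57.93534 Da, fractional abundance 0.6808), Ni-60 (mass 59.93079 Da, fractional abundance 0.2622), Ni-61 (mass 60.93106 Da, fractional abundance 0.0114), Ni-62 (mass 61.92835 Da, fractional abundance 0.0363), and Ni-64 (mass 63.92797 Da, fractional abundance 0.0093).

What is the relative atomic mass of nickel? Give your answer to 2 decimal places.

Ar = Σ fᵢ·mᵢ = 0.6808 × 57.93534 + 0.2622 × 59.93079 + 0.0114 × 60.93106 + 0.0363 × 61.92835 + 0.0093 × 63.92797
= 39.442379 + 15.713853 + 0.694614 + 2.247999 + 0.594530 = 58.693375 Da

58.69 Da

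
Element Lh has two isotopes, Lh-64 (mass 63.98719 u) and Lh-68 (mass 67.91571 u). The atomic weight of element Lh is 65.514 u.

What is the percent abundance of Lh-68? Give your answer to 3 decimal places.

38.865%

Writing the weighted mean with unknown fraction x of Lh-64:
63.98719·x + 67.91571·(1 − x) = 65.514
(63.98719 − 67.91571)·x = 65.514 − 67.91571
x = -2.40171 / -3.92852 = 0.61135 → 61.135% Lh-64, 38.865% Lh-68.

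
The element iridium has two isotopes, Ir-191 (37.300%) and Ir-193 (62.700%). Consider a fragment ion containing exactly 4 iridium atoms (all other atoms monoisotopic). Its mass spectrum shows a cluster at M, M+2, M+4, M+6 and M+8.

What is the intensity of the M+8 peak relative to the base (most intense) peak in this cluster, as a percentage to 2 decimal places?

Term probabilities: M 0.0194, M+2 0.1302, M+4 0.3282, M+6 0.3678, M+8 0.1546. Base peak = M+6.
P(M+6) = C(4,3) × 0.37300^1 × 0.62700^3 = 4 × 0.3730 × 0.24649188 = 0.367766 (base)
P(M+8) = C(4,4) × 0.37300^0 × 0.62700^4 = 1 × 1.0000 × 0.15455041 = 0.154550
Relative intensity = 0.154550 / 0.367766 × 100 = 42.02

42.02%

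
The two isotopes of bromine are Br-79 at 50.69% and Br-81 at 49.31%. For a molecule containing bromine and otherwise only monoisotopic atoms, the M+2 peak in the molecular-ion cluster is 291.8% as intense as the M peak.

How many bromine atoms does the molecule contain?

3

With n Br atoms, P(M+2)/P(M) = C(n,1)·p^(n−1)q / p^n = n·q/p = n · 0.4931/0.5069.
n = 2.918 × 0.5069/0.4931 = 3.00 ≈ 3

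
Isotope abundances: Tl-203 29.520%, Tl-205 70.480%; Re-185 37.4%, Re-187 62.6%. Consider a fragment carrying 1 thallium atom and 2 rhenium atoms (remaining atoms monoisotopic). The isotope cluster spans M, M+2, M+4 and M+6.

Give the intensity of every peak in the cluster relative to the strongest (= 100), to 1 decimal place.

9.3 : 53.1 : 100.0 : 62.0

Thallium pattern (n=1): 0.2952 : 0.7048
Rhenium pattern (n=2): 0.139876 : 0.468248 : 0.391876
Convolve the two distributions (both contribute in 2-u steps):
  M: 0.2952×0.139876 = 0.041291
  M+2: 0.2952×0.468248 + 0.7048×0.139876 = 0.236811
  M+4: 0.2952×0.391876 + 0.7048×0.468248 = 0.445703
  M+6: 0.7048×0.391876 = 0.276194
Scale to base peak (0.445703) = 100: 9.3 : 53.1 : 100.0 : 62.0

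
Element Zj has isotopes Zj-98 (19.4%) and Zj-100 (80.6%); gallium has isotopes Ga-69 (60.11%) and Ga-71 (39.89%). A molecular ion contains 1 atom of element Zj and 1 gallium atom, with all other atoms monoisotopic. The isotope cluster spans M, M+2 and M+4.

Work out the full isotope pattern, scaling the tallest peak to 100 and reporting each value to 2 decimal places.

Element Zj pattern (n=1): 0.1940 : 0.8060
Gallium pattern (n=1): 0.6011 : 0.3989
Convolve the two distributions (both contribute in 2-u steps):
  M: 0.1940×0.6011 = 0.116613
  M+2: 0.1940×0.3989 + 0.8060×0.6011 = 0.561873
  M+4: 0.8060×0.3989 = 0.321513
Scale to base peak (0.561873) = 100: 20.75 : 100.00 : 57.22

20.75 : 100.00 : 57.22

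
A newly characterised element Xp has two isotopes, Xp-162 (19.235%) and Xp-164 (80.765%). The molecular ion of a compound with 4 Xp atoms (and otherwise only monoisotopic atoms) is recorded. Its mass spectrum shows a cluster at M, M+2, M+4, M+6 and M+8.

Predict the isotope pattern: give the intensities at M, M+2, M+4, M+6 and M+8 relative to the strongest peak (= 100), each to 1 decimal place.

The 4 Xp atoms are independent, so intensities follow the terms of (0.19235 + 0.80765)^4.
P(M) = 0.19235^4 = 0.001369
P(M+2) = 4 × 0.19235^3 × 0.80765^1 = 0.022991
P(M+4) = 6 × 0.19235^2 × 0.80765^2 = 0.144804
P(M+6) = 4 × 0.19235^1 × 0.80765^3 = 0.405342
P(M+8) = 0.80765^4 = 0.425493
The M+8 peak is largest (0.425493); scaling to 100 gives 0.3 : 5.4 : 34.0 : 95.3 : 100.0.

0.3 : 5.4 : 34.0 : 95.3 : 100.0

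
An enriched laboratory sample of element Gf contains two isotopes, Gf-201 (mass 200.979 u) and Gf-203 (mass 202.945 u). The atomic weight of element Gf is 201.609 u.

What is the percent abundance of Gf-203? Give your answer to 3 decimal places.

32.045%

Let x be the fractional abundance of Gf-201; then Gf-203 has abundance 1 − x.
200.979·x + 202.945·(1 − x) = 201.609
(200.979 − 202.945)·x = 201.609 − 202.945
x = -1.336 / -1.966 = 0.67955 → 67.955% Gf-201, 32.045% Gf-203.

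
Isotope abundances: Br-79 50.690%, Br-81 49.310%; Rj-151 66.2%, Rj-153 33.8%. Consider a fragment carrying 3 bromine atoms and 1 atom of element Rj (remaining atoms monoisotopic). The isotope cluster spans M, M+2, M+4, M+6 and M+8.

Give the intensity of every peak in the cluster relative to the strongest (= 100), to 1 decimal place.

23.1 : 79.2 : 100.0 : 54.7 : 10.9

Bromine pattern (n=3): 0.13024674 : 0.3801026 : 0.36975457 : 0.11989609
Element Rj pattern (n=1): 0.6620 : 0.3380
Convolve the two distributions (both contribute in 2-u steps):
  M: 0.13024674×0.6620 = 0.086223
  M+2: 0.13024674×0.3380 + 0.3801026×0.6620 = 0.295651
  M+4: 0.3801026×0.3380 + 0.36975457×0.6620 = 0.373252
  M+6: 0.36975457×0.3380 + 0.11989609×0.6620 = 0.204348
  M+8: 0.11989609×0.3380 = 0.040525
Scale to base peak (0.373252) = 100: 23.1 : 79.2 : 100.0 : 54.7 : 10.9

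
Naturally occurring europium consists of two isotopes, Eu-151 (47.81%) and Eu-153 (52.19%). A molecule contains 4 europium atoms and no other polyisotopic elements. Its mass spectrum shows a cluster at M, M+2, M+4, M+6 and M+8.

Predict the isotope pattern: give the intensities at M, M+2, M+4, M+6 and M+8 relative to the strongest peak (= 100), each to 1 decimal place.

14.0 : 61.1 : 100.0 : 72.8 : 19.9

Each Eu atom is independently Eu-151 (p = 0.4781) or Eu-153 (q = 0.5219); the cluster is the binomial expansion (p + q)^4.
P(M) = 0.4781^4 = 0.052249
P(M+2) = 4 × 0.4781^3 × 0.5219^1 = 0.228141
P(M+4) = 6 × 0.4781^2 × 0.5219^2 = 0.373563
P(M+6) = 4 × 0.4781^1 × 0.5219^3 = 0.271857
P(M+8) = 0.5219^4 = 0.074191
The M+4 peak is largest (0.373563); scaling to 100 gives 14.0 : 61.1 : 100.0 : 72.8 : 19.9.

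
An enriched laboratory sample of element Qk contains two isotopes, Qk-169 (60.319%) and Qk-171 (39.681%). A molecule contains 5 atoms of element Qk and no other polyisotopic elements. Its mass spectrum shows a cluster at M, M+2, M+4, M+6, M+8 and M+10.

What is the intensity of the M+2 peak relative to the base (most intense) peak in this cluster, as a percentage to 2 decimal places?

76.00%

(0.60319 + 0.39681)^5 gives M 0.0798, M+2 0.2626, M+4 0.3456, M+6 0.2273, M+8 0.0748, M+10 0.0098; the largest is M+4.
P(M+4) = C(5,2) × 0.60319^3 × 0.39681^2 = 10 × 0.21946355 × 0.15745818 = 0.345563 (base)
P(M+2) = C(5,1) × 0.60319^4 × 0.39681^1 = 5 × 0.13237822 × 0.39681 = 0.262645
Relative intensity = 0.262645 / 0.345563 × 100 = 76.00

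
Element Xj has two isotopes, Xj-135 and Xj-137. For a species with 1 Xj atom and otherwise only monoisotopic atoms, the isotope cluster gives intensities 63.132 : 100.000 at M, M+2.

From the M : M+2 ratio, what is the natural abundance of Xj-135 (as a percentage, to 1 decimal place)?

Let p = fractional abundance of Xj-135. I(M+2)/I(M) = [C(1,1)·p^0·(1−p)] / p^1 = 1·(1−p)/p = 100.000/63.132 = 1.5840
(1−p)/p = 1.5840/1 = 1.5840  ⇒  p = 1/(1 + 1.5840) = 0.3870
Xj-135: 38.7%, Xj-137: 61.3%.

38.7%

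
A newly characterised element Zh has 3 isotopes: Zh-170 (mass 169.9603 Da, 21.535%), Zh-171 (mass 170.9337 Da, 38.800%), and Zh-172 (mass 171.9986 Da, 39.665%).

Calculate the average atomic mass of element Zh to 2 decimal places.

171.15 Da

Average mass = Σ (abundance × isotope mass) = 0.21535 × 169.9603 + 0.38800 × 170.9337 + 0.39665 × 171.9986
= 36.60095 + 66.32228 + 68.22324 = 171.14647 Da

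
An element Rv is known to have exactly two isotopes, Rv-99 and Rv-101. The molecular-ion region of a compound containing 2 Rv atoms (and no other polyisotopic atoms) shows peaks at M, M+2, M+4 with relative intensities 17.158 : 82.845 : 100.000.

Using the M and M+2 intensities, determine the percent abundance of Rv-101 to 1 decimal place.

70.7%

Write p for the Rv-99 fraction. I(M+2)/I(M) = [C(2,1)·p^1·(1−p)] / p^2 = 2·(1−p)/p = 82.845/17.158 = 4.8284
(1−p)/p = 4.8284/2 = 2.4142  ⇒  p = 1/(1 + 2.4142) = 0.2929
Rv-99: 29.3%, Rv-101: 70.7%.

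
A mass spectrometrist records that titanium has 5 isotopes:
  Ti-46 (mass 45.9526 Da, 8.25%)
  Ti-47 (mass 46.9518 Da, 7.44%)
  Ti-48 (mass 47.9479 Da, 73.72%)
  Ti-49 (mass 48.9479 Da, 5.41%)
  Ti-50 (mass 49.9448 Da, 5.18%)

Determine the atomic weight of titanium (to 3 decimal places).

Ar = Σ fᵢ·mᵢ = 0.0825 × 45.9526 + 0.0744 × 46.9518 + 0.7372 × 47.9479 + 0.0541 × 48.9479 + 0.0518 × 49.9448
= 3.79109 + 3.49321 + 35.34719 + 2.64808 + 2.58714 = 47.86671 Da

47.867 Da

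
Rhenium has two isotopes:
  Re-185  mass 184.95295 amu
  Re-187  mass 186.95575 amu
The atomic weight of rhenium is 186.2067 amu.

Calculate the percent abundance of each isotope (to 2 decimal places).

Re-185: 37.40%, Re-187: 62.60%

Writing the weighted mean with unknown fraction x of Re-185:
184.95295·x + 186.95575·(1 − x) = 186.2067
(184.95295 − 186.95575)·x = 186.2067 − 186.95575
x = -0.74905 / -2.00280 = 0.37400 → 37.40% Re-185, 62.60% Re-187.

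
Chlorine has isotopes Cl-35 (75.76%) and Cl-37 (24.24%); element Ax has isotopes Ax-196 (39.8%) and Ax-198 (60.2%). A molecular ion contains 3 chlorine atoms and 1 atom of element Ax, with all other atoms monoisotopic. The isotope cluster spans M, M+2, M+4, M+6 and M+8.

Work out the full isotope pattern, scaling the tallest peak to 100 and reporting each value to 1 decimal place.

Chlorine pattern (n=3): 0.4348304 : 0.41738208 : 0.13354464 : 0.01424288
Element Ax pattern (n=1): 0.3980 : 0.6020
Convolve the two distributions (both contribute in 2-u steps):
  M: 0.4348304×0.3980 = 0.173062
  M+2: 0.4348304×0.6020 + 0.41738208×0.3980 = 0.427886
  M+4: 0.41738208×0.6020 + 0.13354464×0.3980 = 0.304415
  M+6: 0.13354464×0.6020 + 0.01424288×0.3980 = 0.086063
  M+8: 0.01424288×0.6020 = 0.008574
Scale to base peak (0.427886) = 100: 40.4 : 100.0 : 71.1 : 20.1 : 2.0

40.4 : 100.0 : 71.1 : 20.1 : 2.0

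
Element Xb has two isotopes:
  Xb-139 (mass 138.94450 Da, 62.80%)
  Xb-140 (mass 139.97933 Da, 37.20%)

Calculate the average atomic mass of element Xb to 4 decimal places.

139.3295 Da

Ar = Σ fᵢ·mᵢ = 0.6280 × 138.94450 + 0.3720 × 139.97933
= 87.257146 + 52.072311 = 139.329457 Da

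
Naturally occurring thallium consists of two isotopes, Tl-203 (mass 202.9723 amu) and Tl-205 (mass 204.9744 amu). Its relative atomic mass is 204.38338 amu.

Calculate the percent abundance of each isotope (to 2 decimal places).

Tl-203: 29.52%, Tl-205: 70.48%

Writing the weighted mean with unknown fraction x of Tl-203:
202.9723·x + 204.9744·(1 − x) = 204.38338
(202.9723 − 204.9744)·x = 204.38338 − 204.9744
x = -0.59102 / -2.0021 = 0.29520 → 29.52% Tl-203, 70.48% Tl-205.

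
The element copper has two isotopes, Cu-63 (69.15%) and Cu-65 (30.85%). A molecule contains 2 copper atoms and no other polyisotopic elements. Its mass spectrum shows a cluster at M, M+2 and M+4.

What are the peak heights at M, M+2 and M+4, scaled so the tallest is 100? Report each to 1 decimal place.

100.0 : 89.2 : 19.9

Expanding (0.6915 + 0.3085)^2:
P(M) = 0.6915^2 = 0.478172
P(M+2) = 2 × 0.6915^1 × 0.3085^1 = 0.426656
P(M+4) = 0.3085^2 = 0.095172
The M peak is largest (0.478172); scaling to 100 gives 100.0 : 89.2 : 19.9.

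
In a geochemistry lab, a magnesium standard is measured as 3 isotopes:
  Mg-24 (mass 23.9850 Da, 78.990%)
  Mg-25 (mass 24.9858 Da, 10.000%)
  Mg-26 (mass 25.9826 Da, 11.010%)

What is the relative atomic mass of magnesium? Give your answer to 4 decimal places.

The abundance-weighted mean is 0.78990 × 23.9850 + 0.10000 × 24.9858 + 0.11010 × 25.9826
= 18.94575 + 2.49858 + 2.86068 = 24.30501 Da

24.3050 Da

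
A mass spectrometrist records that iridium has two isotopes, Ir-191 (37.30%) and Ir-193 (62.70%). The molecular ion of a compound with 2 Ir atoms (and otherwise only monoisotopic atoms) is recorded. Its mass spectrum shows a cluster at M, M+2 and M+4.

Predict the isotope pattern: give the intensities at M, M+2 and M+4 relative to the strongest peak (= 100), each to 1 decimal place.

29.7 : 100.0 : 84.0

Each Ir atom is independently Ir-191 (p = 0.3730) or Ir-193 (q = 0.6270); the cluster is the binomial expansion (p + q)^2.
P(M) = 0.3730^2 = 0.139129
P(M+2) = 2 × 0.3730^1 × 0.6270^1 = 0.467742
P(M+4) = 0.6270^2 = 0.393129
The M+2 peak is largest (0.467742); scaling to 100 gives 29.7 : 100.0 : 84.0.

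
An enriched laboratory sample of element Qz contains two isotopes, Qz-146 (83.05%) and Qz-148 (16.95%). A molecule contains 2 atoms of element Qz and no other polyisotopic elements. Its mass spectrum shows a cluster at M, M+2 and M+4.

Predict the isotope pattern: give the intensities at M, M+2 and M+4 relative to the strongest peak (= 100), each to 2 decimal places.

Expanding (0.8305 + 0.1695)^2:
P(M) = 0.8305^2 = 0.689730
P(M+2) = 2 × 0.8305^1 × 0.1695^1 = 0.281539
P(M+4) = 0.1695^2 = 0.028730
The M peak is largest (0.689730); scaling to 100 gives 100.00 : 40.82 : 4.17.

100.00 : 40.82 : 4.17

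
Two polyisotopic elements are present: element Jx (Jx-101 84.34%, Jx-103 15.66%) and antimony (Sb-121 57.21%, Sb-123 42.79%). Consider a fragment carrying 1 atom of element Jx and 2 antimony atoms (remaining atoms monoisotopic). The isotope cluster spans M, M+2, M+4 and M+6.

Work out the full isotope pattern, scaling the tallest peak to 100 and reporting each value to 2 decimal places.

59.47 : 100.00 : 49.79 : 6.18

Element Jx pattern (n=1): 0.8434 : 0.1566
Antimony pattern (n=2): 0.32729841 : 0.48960318 : 0.18309841
Convolve the two distributions (both contribute in 2-u steps):
  M: 0.8434×0.32729841 = 0.276043
  M+2: 0.8434×0.48960318 + 0.1566×0.32729841 = 0.464186
  M+4: 0.8434×0.18309841 + 0.1566×0.48960318 = 0.231097
  M+6: 0.1566×0.18309841 = 0.028673
Scale to base peak (0.464186) = 100: 59.47 : 100.00 : 49.79 : 6.18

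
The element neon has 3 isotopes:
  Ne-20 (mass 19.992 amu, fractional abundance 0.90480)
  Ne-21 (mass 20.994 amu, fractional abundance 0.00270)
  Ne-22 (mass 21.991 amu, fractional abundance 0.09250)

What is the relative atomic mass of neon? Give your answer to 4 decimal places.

20.1796 amu

Ar = Σ fᵢ·mᵢ = 0.90480 × 19.992 + 0.00270 × 20.994 + 0.09250 × 21.991
= 18.08876 + 0.05668 + 2.03417 = 20.17961 amu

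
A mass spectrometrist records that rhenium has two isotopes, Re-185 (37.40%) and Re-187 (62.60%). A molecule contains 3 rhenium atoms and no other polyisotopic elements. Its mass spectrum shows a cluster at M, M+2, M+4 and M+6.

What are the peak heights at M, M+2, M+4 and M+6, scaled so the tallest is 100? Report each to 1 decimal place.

The 3 Re atoms are independent, so intensities follow the terms of (0.3740 + 0.6260)^3.
P(M) = 0.3740^3 = 0.052314
P(M+2) = 3 × 0.3740^2 × 0.6260^1 = 0.262687
P(M+4) = 3 × 0.3740^1 × 0.6260^2 = 0.439685
P(M+6) = 0.6260^3 = 0.245314
The M+4 peak is largest (0.439685); scaling to 100 gives 11.9 : 59.7 : 100.0 : 55.8.

11.9 : 59.7 : 100.0 : 55.8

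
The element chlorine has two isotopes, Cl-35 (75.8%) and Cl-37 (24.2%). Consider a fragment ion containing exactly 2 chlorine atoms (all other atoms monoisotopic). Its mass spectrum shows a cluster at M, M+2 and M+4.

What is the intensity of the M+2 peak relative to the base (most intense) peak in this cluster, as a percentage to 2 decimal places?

63.85%

(0.758 + 0.242)^2 gives M 0.5746, M+2 0.3669, M+4 0.0586; the largest is M.
P(M) = C(2,0) × 0.758^2 × 0.242^0 = 1 × 0.574564 × 1.0000 = 0.574564 (base)
P(M+2) = C(2,1) × 0.758^1 × 0.242^1 = 2 × 0.7580 × 0.2420 = 0.366872
Relative intensity = 0.366872 / 0.574564 × 100 = 63.85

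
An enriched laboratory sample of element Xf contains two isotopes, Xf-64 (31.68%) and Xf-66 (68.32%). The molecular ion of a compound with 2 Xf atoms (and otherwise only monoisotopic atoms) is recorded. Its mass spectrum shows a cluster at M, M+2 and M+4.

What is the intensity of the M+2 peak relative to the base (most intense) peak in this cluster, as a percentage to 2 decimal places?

92.74%

Term probabilities: M 0.1004, M+2 0.4329, M+4 0.4668. Base peak = M+4.
P(M+4) = C(2,2) × 0.3168^0 × 0.6832^2 = 1 × 1.0000 × 0.46676224 = 0.466762 (base)
P(M+2) = C(2,1) × 0.3168^1 × 0.6832^1 = 2 × 0.3168 × 0.6832 = 0.432876
Relative intensity = 0.432876 / 0.466762 × 100 = 92.74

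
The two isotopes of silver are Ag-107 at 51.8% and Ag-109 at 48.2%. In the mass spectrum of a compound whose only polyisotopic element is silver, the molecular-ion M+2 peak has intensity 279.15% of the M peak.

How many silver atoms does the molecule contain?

3

The M+2/M ratio from n Ag atoms is n · q/p = n · 0.482/0.518.
n = 2.7915 × 0.518/0.482 = 3.00 ≈ 3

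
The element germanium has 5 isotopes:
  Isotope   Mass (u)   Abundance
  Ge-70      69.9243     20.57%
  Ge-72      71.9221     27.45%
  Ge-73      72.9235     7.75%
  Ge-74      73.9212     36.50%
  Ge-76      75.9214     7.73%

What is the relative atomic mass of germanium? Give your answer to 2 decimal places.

72.63 u

The abundance-weighted mean is 0.2057 × 69.9243 + 0.2745 × 71.9221 + 0.0775 × 72.9235 + 0.3650 × 73.9212 + 0.0773 × 75.9214
= 14.38343 + 19.74262 + 5.65157 + 26.98124 + 5.86872 = 72.62758 u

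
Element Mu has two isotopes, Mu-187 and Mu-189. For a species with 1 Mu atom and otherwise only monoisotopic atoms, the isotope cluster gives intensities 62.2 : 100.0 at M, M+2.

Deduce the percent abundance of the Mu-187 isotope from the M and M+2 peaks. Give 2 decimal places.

38.35%

Write p for the Mu-187 fraction. I(M+2)/I(M) = [C(1,1)·p^0·(1−p)] / p^1 = 1·(1−p)/p = 100.0/62.2 = 1.6077
(1−p)/p = 1.6077/1 = 1.6077  ⇒  p = 1/(1 + 1.6077) = 0.3835
Mu-187: 38.35%, Mu-189: 61.65%.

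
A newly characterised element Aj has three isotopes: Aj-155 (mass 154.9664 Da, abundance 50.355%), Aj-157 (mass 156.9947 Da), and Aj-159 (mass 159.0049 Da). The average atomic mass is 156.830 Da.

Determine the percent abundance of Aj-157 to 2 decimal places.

Let x and y be the fractions of Aj-157 and Aj-159. Then x + y = 1 − 0.50355 = 0.49645 and 156.9947x + 159.0049y = 156.830 − 0.50355×154.9664 = 78.79666928.
Substituting: 156.9947x + 159.0049(0.49645 − x) = 78.79666928
(156.9947 − 159.0049)x = -0.141313325  ⇒  x = 0.07030, y = 0.42615
Aj-157: 7.03%, Aj-159: 42.62%.

7.03%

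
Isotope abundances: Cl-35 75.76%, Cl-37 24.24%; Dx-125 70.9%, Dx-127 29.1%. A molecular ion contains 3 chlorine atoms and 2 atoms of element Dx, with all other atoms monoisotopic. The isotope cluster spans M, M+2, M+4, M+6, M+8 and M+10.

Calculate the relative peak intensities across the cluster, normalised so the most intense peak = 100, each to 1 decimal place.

Chlorine pattern (n=3): 0.4348304 : 0.41738208 : 0.13354464 : 0.01424288
Element Dx pattern (n=2): 0.502681 : 0.412638 : 0.084681
Convolve the two distributions (both contribute in 2-u steps):
  M: 0.4348304×0.502681 = 0.218581
  M+2: 0.4348304×0.412638 + 0.41738208×0.502681 = 0.389238
  M+4: 0.4348304×0.084681 + 0.41738208×0.412638 + 0.13354464×0.502681 = 0.276180
  M+6: 0.41738208×0.084681 + 0.13354464×0.412638 + 0.01424288×0.502681 = 0.097610
  M+8: 0.13354464×0.084681 + 0.01424288×0.412638 = 0.017186
  M+10: 0.01424288×0.084681 = 0.001206
Scale to base peak (0.389238) = 100: 56.2 : 100.0 : 71.0 : 25.1 : 4.4 : 0.3

56.2 : 100.0 : 71.0 : 25.1 : 4.4 : 0.3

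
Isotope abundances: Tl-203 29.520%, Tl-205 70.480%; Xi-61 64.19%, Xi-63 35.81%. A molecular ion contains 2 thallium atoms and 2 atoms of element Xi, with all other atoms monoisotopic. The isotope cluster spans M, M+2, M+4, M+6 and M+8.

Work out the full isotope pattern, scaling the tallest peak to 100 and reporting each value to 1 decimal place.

8.8 : 52.0 : 100.0 : 69.2 : 15.6

Thallium pattern (n=2): 0.08714304 : 0.41611392 : 0.49674304
Element Xi pattern (n=2): 0.41203561 : 0.45972878 : 0.12823561
Convolve the two distributions (both contribute in 2-u steps):
  M: 0.08714304×0.41203561 = 0.035906
  M+2: 0.08714304×0.45972878 + 0.41611392×0.41203561 = 0.211516
  M+4: 0.08714304×0.12823561 + 0.41611392×0.45972878 + 0.49674304×0.41203561 = 0.407150
  M+6: 0.41611392×0.12823561 + 0.49674304×0.45972878 = 0.281728
  M+8: 0.49674304×0.12823561 = 0.063700
Scale to base peak (0.407150) = 100: 8.8 : 52.0 : 100.0 : 69.2 : 15.6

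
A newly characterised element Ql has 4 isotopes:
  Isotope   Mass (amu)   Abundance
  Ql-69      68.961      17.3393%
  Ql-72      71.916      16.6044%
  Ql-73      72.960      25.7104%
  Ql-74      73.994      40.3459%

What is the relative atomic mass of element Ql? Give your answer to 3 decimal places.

Weight each isotope mass by its fractional abundance: 0.173393 × 68.961 + 0.166044 × 71.916 + 0.257104 × 72.960 + 0.403459 × 73.994
= 11.9574 + 11.9412 + 18.7583 + 29.8535 = 72.5104 amu

72.510 amu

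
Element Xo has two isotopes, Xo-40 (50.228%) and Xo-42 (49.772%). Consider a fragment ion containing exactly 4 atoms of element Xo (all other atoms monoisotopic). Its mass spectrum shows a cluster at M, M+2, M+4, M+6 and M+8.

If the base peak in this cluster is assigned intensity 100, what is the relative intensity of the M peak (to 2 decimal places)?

16.97

(0.50228 + 0.49772)^4 gives M 0.0636, M+2 0.2523, M+4 0.3750, M+6 0.2477, M+8 0.0614; the largest is M+4.
P(M+4) = C(4,2) × 0.50228^2 × 0.49772^2 = 6 × 0.2522852 × 0.2477252 = 0.374984 (base)
P(M) = C(4,0) × 0.50228^4 × 0.49772^0 = 1 × 0.06364782 × 1.0000 = 0.063648
Relative intensity = 0.063648 / 0.374984 × 100 = 16.97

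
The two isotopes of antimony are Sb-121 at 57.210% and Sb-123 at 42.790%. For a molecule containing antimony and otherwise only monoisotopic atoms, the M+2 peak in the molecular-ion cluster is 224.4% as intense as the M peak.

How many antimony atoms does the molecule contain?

3

For n independent Sb atoms, I(M+2)/I(M) = n · (abundance Sb-123) / (abundance Sb-121) = n · 0.42790/0.57210.
n = 2.244 × 0.57210/0.42790 = 3.00 ≈ 3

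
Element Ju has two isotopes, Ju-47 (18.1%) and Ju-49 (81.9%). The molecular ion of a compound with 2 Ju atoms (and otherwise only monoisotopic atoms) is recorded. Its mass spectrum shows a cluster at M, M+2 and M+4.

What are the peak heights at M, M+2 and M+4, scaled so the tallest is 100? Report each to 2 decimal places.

4.88 : 44.20 : 100.00

Each Ju atom is independently Ju-47 (p = 0.181) or Ju-49 (q = 0.819); the cluster is the binomial expansion (p + q)^2.
P(M) = 0.181^2 = 0.032761
P(M+2) = 2 × 0.181^1 × 0.819^1 = 0.296478
P(M+4) = 0.819^2 = 0.670761
The M+4 peak is largest (0.670761); scaling to 100 gives 4.88 : 44.20 : 100.00.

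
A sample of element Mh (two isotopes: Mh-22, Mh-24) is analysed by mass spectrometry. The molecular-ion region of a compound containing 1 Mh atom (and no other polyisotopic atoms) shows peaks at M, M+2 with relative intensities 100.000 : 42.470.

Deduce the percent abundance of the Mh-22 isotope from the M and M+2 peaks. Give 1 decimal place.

Write p for the Mh-22 fraction. I(M+2)/I(M) = [C(1,1)·p^0·(1−p)] / p^1 = 1·(1−p)/p = 42.470/100.000 = 0.4247
(1−p)/p = 0.4247/1 = 0.4247  ⇒  p = 1/(1 + 0.4247) = 0.7019
Mh-22: 70.2%, Mh-24: 29.8%.

70.2%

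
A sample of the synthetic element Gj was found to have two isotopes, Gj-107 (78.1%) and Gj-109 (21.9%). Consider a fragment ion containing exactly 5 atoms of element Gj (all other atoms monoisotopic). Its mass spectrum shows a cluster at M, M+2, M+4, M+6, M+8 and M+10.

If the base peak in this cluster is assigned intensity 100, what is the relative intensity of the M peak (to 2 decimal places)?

Binomial terms of (0.781 + 0.219)^5: M 0.2906, M+2 0.4074, M+4 0.2285, M+6 0.0641, M+8 0.0090, M+10 0.0005 → M+2 is the base peak.
P(M+2) = C(5,1) × 0.781^4 × 0.219^1 = 5 × 0.37205242 × 0.2190 = 0.407397 (base)
P(M) = C(5,0) × 0.781^5 × 0.219^0 = 1 × 0.29057294 × 1.0000 = 0.290573
Relative intensity = 0.290573 / 0.407397 × 100 = 71.32

71.32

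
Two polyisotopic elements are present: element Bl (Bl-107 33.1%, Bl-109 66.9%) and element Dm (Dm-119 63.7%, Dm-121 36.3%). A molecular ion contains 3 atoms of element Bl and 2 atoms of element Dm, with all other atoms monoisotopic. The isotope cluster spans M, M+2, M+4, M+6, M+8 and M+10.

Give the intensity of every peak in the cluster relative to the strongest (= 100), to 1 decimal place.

4.1 : 29.8 : 80.6 : 100.0 : 55.3 : 11.1

Element Bl pattern (n=3): 0.03626469 : 0.21988893 : 0.44442807 : 0.29941831
Element Dm pattern (n=2): 0.405769 : 0.462462 : 0.131769
Convolve the two distributions (both contribute in 2-u steps):
  M: 0.03626469×0.405769 = 0.014715
  M+2: 0.03626469×0.462462 + 0.21988893×0.405769 = 0.105995
  M+4: 0.03626469×0.131769 + 0.21988893×0.462462 + 0.44442807×0.405769 = 0.286804
  M+6: 0.21988893×0.131769 + 0.44442807×0.462462 + 0.29941831×0.405769 = 0.356000
  M+8: 0.44442807×0.131769 + 0.29941831×0.462462 = 0.197031
  M+10: 0.29941831×0.131769 = 0.039454
Scale to base peak (0.356000) = 100: 4.1 : 29.8 : 80.6 : 100.0 : 55.3 : 11.1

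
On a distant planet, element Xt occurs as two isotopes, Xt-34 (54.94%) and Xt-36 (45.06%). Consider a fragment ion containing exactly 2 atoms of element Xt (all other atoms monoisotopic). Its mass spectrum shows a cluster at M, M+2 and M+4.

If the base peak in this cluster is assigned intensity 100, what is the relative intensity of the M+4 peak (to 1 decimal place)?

41.0

(0.5494 + 0.4506)^2 gives M 0.3018, M+2 0.4951, M+4 0.2030; the largest is M+2.
P(M+2) = C(2,1) × 0.5494^1 × 0.4506^1 = 2 × 0.5494 × 0.4506 = 0.495119 (base)
P(M+4) = C(2,2) × 0.5494^0 × 0.4506^2 = 1 × 1.0000 × 0.20304036 = 0.203040
Relative intensity = 0.203040 / 0.495119 × 100 = 41.0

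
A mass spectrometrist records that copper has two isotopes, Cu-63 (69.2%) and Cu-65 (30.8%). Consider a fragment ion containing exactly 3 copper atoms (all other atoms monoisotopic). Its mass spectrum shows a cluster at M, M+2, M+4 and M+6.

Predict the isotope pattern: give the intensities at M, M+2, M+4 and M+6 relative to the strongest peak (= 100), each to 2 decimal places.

74.89 : 100.00 : 44.51 : 6.60

Each Cu atom is independently Cu-63 (p = 0.692) or Cu-65 (q = 0.308); the cluster is the binomial expansion (p + q)^3.
P(M) = 0.692^3 = 0.331374
P(M+2) = 3 × 0.692^2 × 0.308^1 = 0.442470
P(M+4) = 3 × 0.692^1 × 0.308^2 = 0.196938
P(M+6) = 0.308^3 = 0.029218
The M+2 peak is largest (0.442470); scaling to 100 gives 74.89 : 100.00 : 44.51 : 6.60.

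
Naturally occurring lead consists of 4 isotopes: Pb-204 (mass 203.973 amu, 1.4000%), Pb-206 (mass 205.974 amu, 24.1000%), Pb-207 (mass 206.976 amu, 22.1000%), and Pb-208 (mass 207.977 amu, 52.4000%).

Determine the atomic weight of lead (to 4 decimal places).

Average mass = Σ (abundance × isotope mass) = 0.014000 × 203.973 + 0.241000 × 205.974 + 0.221000 × 206.976 + 0.524000 × 207.977
= 2.85562 + 49.63973 + 45.74170 + 108.97995 = 207.21700 amu

207.2170 amu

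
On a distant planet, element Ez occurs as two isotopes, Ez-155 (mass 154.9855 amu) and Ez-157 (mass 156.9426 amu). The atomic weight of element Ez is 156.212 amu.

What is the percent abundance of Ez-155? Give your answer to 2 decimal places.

Writing the weighted mean with unknown fraction x of Ez-155:
154.9855·x + 156.9426·(1 − x) = 156.212
(154.9855 − 156.9426)·x = 156.212 − 156.9426
x = -0.7306 / -1.9571 = 0.37331 → 37.33% Ez-155, 62.67% Ez-157.

37.33%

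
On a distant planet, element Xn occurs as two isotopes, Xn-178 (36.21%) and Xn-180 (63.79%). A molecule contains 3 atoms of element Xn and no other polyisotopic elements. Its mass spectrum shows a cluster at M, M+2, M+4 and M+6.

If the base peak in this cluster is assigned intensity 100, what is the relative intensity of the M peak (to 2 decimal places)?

10.74

(0.3621 + 0.6379)^3 gives M 0.0475, M+2 0.2509, M+4 0.4420, M+6 0.2596; the largest is M+4.
P(M+4) = C(3,2) × 0.3621^1 × 0.6379^2 = 3 × 0.3621 × 0.40691641 = 0.442033 (base)
P(M) = C(3,0) × 0.3621^3 × 0.6379^0 = 1 × 0.04747725 × 1.0000 = 0.047477
Relative intensity = 0.047477 / 0.442033 × 100 = 10.74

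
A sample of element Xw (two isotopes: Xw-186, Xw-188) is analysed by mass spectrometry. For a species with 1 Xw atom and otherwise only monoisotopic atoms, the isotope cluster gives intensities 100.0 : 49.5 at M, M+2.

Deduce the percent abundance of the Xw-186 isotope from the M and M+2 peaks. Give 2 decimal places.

If p is the fraction of Xw that is Xw-186, then I(M+2)/I(M) = [C(1,1)·p^0·(1−p)] / p^1 = 1·(1−p)/p = 49.5/100.0 = 0.4950
(1−p)/p = 0.4950/1 = 0.4950  ⇒  p = 1/(1 + 0.4950) = 0.6689
Xw-186: 66.89%, Xw-188: 33.11%.

66.89%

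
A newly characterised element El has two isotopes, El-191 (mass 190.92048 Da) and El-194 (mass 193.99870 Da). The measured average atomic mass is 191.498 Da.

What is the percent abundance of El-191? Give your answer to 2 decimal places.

With x = fraction of El-191 (so El-194 is 1 − x):
190.92048·x + 193.99870·(1 − x) = 191.498
(190.92048 − 193.99870)·x = 191.498 − 193.99870
x = -2.50070 / -3.07822 = 0.81239 → 81.24% El-191, 18.76% El-194.

81.24%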